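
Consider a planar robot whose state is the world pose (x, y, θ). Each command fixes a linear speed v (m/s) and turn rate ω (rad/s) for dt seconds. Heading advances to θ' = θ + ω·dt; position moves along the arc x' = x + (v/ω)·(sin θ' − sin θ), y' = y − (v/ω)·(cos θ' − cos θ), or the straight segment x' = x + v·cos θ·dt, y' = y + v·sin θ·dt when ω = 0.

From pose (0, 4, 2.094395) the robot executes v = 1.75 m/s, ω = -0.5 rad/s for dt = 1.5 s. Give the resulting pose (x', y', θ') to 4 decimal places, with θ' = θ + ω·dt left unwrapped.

θ' = 2.0944 + -0.5·1.5 = 1.3444
R = v/ω = 1.75/-0.5 = -3.5000
x' = 0 + -3.5000·(sin 1.3444 − sin 2.0944) = -0.3796
y' = 4 − -3.5000·(cos 1.3444 − cos 2.0944) = 6.5357

(-0.3796, 6.5357, 1.3444)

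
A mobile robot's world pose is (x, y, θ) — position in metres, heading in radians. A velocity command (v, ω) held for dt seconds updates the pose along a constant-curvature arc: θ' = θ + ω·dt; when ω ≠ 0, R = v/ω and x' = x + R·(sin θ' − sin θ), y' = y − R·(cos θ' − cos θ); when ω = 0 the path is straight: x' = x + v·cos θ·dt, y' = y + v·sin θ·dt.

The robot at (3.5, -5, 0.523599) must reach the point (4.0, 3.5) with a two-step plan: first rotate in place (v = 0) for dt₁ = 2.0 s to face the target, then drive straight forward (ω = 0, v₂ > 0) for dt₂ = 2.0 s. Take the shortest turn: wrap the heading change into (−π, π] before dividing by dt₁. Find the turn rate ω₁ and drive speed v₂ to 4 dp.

heading to target = atan2(3.5−-5, 4−3.5) = 1.5120
Δθ = wrap(1.5120 − 0.5236) = 0.9884; ω₁ = Δθ/dt₁ = 0.4942
distance = √((4−3.5)² + (3.5−-5)²) = 8.5147; v₂ = distance/dt₂ = 4.2573

ω₁ = 0.4942, v₂ = 4.2573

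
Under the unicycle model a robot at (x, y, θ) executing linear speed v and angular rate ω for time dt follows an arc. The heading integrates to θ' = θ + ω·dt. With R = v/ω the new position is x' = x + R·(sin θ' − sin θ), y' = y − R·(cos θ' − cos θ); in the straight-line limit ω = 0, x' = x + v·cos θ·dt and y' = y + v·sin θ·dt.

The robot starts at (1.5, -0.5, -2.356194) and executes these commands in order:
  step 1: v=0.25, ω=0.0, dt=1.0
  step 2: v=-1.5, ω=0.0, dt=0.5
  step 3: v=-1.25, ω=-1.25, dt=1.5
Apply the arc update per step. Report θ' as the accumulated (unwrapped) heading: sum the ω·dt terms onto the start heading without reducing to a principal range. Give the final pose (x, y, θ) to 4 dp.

step 1: θ'=-2.3562 (straight) → pose (1.3232, -0.6768, -2.3562)
step 2: θ'=-2.3562 (straight) → pose (1.8536, -0.1464, -2.3562)
step 3: θ'=-4.2312 (R=1.0000) → pose (3.4471, -0.3907, -4.2312)

(3.4471, -0.3907, -4.2312)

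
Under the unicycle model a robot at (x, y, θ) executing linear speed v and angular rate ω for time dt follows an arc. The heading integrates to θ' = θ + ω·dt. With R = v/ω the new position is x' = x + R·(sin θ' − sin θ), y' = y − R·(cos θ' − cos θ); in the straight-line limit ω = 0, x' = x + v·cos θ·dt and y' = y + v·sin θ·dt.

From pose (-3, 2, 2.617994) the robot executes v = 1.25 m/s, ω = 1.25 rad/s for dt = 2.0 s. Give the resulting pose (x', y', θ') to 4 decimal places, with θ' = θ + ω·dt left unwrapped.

θ' = 2.6180 + 1.25·2.0 = 5.1180
R = v/ω = 1.25/1.25 = 1.0000
x' = -3 + 1.0000·(sin 5.1180 − sin 2.6180) = -4.4189
y' = 2 − 1.0000·(cos 5.1180 − cos 2.6180) = 0.7394

(-4.4189, 0.7394, 5.1180)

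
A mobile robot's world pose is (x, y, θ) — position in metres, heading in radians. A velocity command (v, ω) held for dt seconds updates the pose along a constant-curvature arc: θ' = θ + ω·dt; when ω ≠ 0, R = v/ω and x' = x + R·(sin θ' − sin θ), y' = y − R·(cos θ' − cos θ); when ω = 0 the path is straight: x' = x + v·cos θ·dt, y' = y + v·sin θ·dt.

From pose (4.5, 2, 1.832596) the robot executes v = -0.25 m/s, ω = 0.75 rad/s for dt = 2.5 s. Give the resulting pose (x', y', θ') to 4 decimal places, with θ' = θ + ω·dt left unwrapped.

θ' = 1.8326 + 0.75·2.5 = 3.7076
R = v/ω = -0.25/0.75 = -0.3333
x' = 4.5 + -0.3333·(sin 3.7076 − sin 1.8326) = 5.0007
y' = 2 − -0.3333·(cos 3.7076 − cos 1.8326) = 1.8049

(5.0007, 1.8049, 3.7076)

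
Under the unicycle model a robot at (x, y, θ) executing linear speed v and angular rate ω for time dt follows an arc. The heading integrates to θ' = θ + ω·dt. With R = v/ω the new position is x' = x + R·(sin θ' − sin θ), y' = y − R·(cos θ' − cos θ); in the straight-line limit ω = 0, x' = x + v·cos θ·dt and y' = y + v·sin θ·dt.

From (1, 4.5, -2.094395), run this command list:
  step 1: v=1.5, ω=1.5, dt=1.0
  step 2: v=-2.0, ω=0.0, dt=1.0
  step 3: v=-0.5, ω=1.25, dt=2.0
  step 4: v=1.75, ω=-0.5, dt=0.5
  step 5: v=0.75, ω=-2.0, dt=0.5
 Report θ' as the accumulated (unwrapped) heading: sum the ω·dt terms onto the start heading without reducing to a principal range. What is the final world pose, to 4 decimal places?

(-0.9895, 5.0113, 0.6556)

step 1: θ'=-0.5944 (R=1.0000) → pose (1.3060, 3.1715, -0.5944)
step 2: θ'=-0.5944 (straight) → pose (-0.3510, 4.2915, -0.5944)
step 3: θ'=1.9056 (R=-0.4000) → pose (-0.9527, 3.8287, 1.9056)
step 4: θ'=1.6556 (R=-3.5000) → pose (-1.1345, 4.6823, 1.6556)
step 5: θ'=0.6556 (R=-0.3750) → pose (-0.9895, 5.0113, 0.6556)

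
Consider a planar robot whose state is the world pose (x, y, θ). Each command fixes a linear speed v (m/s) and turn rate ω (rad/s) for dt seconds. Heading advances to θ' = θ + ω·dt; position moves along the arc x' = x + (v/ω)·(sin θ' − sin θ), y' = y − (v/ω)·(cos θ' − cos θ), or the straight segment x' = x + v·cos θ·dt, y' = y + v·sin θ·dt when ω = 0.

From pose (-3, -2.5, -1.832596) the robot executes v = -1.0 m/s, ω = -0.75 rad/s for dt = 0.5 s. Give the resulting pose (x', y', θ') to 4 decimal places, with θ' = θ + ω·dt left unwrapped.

θ' = -1.8326 + -0.75·0.5 = -2.2076
R = v/ω = -1.0/-0.75 = 1.3333
x' = -3 + 1.3333·(sin -2.2076 − sin -1.8326) = -2.7841
y' = -2.5 − 1.3333·(cos -2.2076 − cos -1.8326) = -2.0523

(-2.7841, -2.0523, -2.2076)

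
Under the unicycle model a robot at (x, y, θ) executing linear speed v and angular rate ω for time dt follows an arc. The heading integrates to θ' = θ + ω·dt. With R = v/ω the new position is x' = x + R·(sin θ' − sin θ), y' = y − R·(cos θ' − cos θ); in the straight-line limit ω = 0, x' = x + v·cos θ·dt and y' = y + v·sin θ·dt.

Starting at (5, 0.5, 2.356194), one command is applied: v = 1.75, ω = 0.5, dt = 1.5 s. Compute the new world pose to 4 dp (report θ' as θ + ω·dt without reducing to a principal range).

(2.6490, 1.5229, 3.1062)

θ' = 2.3562 + 0.5·1.5 = 3.1062
R = v/ω = 1.75/0.5 = 3.5000
x' = 5 + 3.5000·(sin 3.1062 − sin 2.3562) = 2.6490
y' = 0.5 − 3.5000·(cos 3.1062 − cos 2.3562) = 1.5229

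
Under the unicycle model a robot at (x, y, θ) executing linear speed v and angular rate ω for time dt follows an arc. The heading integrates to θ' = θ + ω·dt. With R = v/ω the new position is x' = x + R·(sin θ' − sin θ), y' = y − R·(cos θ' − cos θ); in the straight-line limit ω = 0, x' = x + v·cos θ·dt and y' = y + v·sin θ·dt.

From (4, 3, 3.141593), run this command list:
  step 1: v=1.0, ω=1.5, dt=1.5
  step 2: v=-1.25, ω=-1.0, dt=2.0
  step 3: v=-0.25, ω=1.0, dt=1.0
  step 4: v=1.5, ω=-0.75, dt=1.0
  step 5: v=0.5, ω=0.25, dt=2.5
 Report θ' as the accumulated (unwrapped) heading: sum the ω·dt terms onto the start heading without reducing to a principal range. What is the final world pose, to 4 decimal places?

step 1: θ'=5.3916 (R=0.6667) → pose (3.4813, 1.9146, 5.3916)
step 2: θ'=3.3916 (R=1.2500) → pose (4.1446, 3.9109, 3.3916)
step 3: θ'=4.3916 (R=-0.2500) → pose (4.3200, 4.0743, 4.3916)
step 4: θ'=3.6416 (R=-2.0000) → pose (3.3809, 2.9498, 3.6416)
step 5: θ'=4.2666 (R=2.0000) → pose (2.5352, 2.0570, 4.2666)

(2.5352, 2.0570, 4.2666)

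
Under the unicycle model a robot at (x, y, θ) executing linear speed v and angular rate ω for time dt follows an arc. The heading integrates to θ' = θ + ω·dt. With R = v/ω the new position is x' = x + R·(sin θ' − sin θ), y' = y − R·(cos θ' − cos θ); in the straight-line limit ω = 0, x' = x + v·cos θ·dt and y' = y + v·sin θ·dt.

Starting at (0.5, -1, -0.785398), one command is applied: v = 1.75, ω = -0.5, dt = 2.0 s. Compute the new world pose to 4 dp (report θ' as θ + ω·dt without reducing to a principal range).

(1.4448, -4.2202, -1.7854)

θ' = -0.7854 + -0.5·2.0 = -1.7854
R = v/ω = 1.75/-0.5 = -3.5000
x' = 0.5 + -3.5000·(sin -1.7854 − sin -0.7854) = 1.4448
y' = -1 − -3.5000·(cos -1.7854 − cos -0.7854) = -4.2202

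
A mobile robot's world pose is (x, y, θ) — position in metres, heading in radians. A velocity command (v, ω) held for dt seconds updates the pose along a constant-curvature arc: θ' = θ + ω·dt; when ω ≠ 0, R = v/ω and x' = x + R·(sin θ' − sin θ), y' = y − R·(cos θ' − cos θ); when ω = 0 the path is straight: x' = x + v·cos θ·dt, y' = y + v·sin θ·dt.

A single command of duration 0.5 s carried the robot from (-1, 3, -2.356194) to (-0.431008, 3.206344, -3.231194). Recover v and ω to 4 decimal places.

v = -1.2500, ω = -1.7500

Δθ = -3.231194 − -2.356194 = -0.875000
ω = Δθ/dt = -0.875000/0.5 = -1.7500
R = Δx/(sin θ' − sin θ) = 0.7143
v = R·ω = 0.7143·-1.7500 = -1.2500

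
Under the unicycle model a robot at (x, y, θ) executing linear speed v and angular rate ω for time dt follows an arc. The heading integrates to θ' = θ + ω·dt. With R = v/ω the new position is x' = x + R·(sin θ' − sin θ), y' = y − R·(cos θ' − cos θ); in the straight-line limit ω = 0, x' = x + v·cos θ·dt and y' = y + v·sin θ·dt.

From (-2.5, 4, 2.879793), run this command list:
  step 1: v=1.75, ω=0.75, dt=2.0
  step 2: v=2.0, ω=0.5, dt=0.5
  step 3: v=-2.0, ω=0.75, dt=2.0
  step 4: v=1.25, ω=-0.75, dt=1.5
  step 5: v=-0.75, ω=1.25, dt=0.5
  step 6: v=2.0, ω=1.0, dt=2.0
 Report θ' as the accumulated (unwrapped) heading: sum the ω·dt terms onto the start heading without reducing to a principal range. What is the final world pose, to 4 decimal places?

step 1: θ'=4.3798 (R=2.3333) → pose (-5.3094, 2.5080, 4.3798)
step 2: θ'=4.6298 (R=4.0000) → pose (-5.5149, 1.5320, 4.6298)
step 3: θ'=6.1298 (R=-2.6667) → pose (-7.7651, 4.3874, 6.1298)
step 4: θ'=5.0048 (R=-1.6667) → pose (-6.4238, 3.2207, 5.0048)
step 5: θ'=5.6298 (R=-0.6000) → pose (-6.6336, 3.5242, 5.6298)
step 6: θ'=7.6298 (R=2.0000) → pose (-3.4679, 4.6676, 7.6298)

(-3.4679, 4.6676, 7.6298)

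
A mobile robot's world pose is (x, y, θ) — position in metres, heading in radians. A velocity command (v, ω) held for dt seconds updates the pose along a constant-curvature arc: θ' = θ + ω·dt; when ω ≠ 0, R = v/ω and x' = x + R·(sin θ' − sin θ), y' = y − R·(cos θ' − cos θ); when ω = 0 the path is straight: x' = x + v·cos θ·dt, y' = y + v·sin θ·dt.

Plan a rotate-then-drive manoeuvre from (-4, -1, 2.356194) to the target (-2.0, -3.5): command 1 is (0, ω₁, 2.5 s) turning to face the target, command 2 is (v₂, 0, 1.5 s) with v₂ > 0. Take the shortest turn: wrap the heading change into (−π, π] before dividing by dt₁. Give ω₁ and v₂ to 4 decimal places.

ω₁ = 1.2124, v₂ = 2.1344

heading to target = atan2(-3.5−-1, -2−-4) = -0.8961
Δθ = wrap(-0.8961 − 2.3562) = 3.0309; ω₁ = Δθ/dt₁ = 1.2124
distance = √((-2−-4)² + (-3.5−-1)²) = 3.2016; v₂ = distance/dt₂ = 2.1344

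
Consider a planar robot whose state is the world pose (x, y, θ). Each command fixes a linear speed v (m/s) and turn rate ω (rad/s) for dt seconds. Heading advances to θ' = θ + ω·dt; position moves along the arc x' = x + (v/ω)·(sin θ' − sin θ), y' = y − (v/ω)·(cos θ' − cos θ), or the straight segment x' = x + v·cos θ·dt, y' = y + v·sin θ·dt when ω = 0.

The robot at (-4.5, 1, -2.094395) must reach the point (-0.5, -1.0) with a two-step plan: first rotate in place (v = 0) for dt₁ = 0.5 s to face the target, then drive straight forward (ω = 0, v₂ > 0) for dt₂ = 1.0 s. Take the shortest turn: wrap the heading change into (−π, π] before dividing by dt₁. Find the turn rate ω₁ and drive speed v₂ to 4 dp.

ω₁ = 3.2615, v₂ = 4.4721

heading to target = atan2(-1−1, -0.5−-4.5) = -0.4636
Δθ = wrap(-0.4636 − -2.0944) = 1.6307; ω₁ = Δθ/dt₁ = 3.2615
distance = √((-0.5−-4.5)² + (-1−1)²) = 4.4721; v₂ = distance/dt₂ = 4.4721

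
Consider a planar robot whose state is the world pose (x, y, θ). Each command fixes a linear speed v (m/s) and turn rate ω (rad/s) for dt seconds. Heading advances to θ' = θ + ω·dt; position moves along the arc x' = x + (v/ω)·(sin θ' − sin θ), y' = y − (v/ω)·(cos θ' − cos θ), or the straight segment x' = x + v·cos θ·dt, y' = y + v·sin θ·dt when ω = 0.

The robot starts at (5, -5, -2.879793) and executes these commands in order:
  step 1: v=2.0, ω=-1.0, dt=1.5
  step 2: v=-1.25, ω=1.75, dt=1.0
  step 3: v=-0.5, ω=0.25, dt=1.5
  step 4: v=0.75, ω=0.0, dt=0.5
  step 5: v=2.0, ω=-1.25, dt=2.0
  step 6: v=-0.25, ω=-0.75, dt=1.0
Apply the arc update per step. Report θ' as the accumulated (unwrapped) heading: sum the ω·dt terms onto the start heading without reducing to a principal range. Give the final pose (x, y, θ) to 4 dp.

(1.0129, -3.0658, -5.5048)

step 1: θ'=-4.3798 (R=-2.0000) → pose (2.5920, -3.7211, -4.3798)
step 2: θ'=-2.6298 (R=-0.7143) → pose (3.6169, -4.1107, -2.6298)
step 3: θ'=-2.2548 (R=-2.0000) → pose (4.1875, -3.6308, -2.2548)
step 4: θ'=-2.2548 (straight) → pose (3.9506, -3.9214, -2.2548)
step 5: θ'=-4.7548 (R=-1.6000) → pose (1.1119, -2.8425, -4.7548)
step 6: θ'=-5.5048 (R=0.3333) → pose (1.0129, -3.0658, -5.5048)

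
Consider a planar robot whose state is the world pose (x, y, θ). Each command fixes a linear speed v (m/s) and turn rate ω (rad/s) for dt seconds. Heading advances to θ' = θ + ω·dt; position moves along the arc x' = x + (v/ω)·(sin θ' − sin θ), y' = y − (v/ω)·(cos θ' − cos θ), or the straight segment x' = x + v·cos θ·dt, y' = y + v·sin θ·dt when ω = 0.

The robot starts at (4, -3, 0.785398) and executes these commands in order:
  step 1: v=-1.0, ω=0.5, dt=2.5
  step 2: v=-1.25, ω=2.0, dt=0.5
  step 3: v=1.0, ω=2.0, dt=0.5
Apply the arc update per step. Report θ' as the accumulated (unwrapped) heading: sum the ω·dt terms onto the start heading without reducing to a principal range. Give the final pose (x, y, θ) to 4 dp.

(3.6760, -5.8357, 4.0354)

step 1: θ'=2.0354 (R=-2.0000) → pose (3.6262, -5.3103, 2.0354)
step 2: θ'=3.0354 (R=-0.6250) → pose (4.1187, -5.6518, 3.0354)
step 3: θ'=4.0354 (R=0.5000) → pose (3.6760, -5.8357, 4.0354)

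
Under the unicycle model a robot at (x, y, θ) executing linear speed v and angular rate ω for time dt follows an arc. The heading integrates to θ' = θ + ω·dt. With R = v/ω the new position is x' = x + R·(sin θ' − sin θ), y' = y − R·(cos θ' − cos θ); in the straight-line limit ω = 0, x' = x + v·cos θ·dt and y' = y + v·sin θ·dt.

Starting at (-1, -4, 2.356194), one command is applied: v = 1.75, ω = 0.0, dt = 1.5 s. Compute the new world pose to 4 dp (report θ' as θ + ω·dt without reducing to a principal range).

θ' = 2.3562 + 0.0·1.5 = 2.3562
ω = 0 → straight: x' = -1 + 1.75·cos(2.3562)·1.5 = -2.8562
y' = -4 + 1.75·sin(2.3562)·1.5 = -2.1438

(-2.8562, -2.1438, 2.3562)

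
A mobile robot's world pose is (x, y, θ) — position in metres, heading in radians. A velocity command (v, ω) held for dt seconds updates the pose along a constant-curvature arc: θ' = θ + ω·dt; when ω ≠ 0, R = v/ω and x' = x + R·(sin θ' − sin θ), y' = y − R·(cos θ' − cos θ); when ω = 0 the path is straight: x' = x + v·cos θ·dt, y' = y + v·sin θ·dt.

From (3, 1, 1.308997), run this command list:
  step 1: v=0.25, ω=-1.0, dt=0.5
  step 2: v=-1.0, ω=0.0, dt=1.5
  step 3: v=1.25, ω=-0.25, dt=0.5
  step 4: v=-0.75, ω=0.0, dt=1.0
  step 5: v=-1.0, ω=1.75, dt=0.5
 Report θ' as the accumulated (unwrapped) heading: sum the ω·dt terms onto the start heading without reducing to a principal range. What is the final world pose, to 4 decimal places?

step 1: θ'=0.8090 (R=-0.2500) → pose (3.0606, 1.1079, 0.8090)
step 2: θ'=0.8090 (straight) → pose (2.0252, 0.0225, 0.8090)
step 3: θ'=0.6840 (R=-5.0000) → pose (2.4837, 0.4466, 0.6840)
step 4: θ'=0.6840 (straight) → pose (1.9025, -0.0273, 0.6840)
step 5: θ'=1.5590 (R=-0.5714) → pose (1.6921, -0.4635, 1.5590)

(1.6921, -0.4635, 1.5590)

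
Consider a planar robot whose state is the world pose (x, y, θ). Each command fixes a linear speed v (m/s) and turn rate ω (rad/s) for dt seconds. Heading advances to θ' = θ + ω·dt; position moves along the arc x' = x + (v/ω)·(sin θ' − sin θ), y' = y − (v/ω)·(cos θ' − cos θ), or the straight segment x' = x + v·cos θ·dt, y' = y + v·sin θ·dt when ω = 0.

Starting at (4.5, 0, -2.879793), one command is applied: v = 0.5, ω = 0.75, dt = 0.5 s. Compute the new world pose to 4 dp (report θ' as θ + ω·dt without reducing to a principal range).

θ' = -2.8798 + 0.75·0.5 = -2.5048
R = v/ω = 0.5/0.75 = 0.6667
x' = 4.5 + 0.6667·(sin -2.5048 − sin -2.8798) = 4.2761
y' = 0 − 0.6667·(cos -2.5048 − cos -2.8798) = -0.1079

(4.2761, -0.1079, -2.5048)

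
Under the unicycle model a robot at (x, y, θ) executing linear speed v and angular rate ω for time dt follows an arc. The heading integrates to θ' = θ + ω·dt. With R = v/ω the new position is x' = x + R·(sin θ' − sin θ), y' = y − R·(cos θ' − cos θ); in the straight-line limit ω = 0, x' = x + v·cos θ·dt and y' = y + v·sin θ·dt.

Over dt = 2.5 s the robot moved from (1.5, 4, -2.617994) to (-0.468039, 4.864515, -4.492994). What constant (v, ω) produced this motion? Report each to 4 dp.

v = 1.0000, ω = -0.7500

Δθ = -4.492994 − -2.617994 = -1.875000
ω = Δθ/dt = -1.875000/2.5 = -0.7500
R = Δx/(sin θ' − sin θ) = -1.3333
v = R·ω = -1.3333·-0.7500 = 1.0000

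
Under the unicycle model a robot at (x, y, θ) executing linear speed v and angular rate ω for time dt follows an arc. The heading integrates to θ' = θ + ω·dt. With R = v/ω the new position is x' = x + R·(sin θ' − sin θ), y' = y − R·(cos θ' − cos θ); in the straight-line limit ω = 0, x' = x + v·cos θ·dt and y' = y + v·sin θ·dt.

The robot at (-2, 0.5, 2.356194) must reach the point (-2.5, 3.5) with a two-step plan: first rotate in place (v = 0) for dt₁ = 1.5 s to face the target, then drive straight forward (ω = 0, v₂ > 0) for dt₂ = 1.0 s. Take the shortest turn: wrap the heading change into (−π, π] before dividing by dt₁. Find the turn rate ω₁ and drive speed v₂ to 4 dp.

ω₁ = -0.4135, v₂ = 3.0414

heading to target = atan2(3.5−0.5, -2.5−-2) = 1.7359
Δθ = wrap(1.7359 − 2.3562) = -0.6202; ω₁ = Δθ/dt₁ = -0.4135
distance = √((-2.5−-2)² + (3.5−0.5)²) = 3.0414; v₂ = distance/dt₂ = 3.0414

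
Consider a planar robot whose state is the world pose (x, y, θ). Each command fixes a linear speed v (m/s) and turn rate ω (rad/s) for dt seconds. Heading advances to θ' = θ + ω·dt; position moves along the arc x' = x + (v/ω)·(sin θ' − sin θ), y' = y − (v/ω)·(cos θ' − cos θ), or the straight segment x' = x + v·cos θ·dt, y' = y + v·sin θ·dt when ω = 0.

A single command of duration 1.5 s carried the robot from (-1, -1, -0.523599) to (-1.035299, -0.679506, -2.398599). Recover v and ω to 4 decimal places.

v = -0.2500, ω = -1.2500

Δθ = -2.398599 − -0.523599 = -1.875000
ω = Δθ/dt = -1.875000/1.5 = -1.2500
R = −Δy/(cos θ' − cos θ) = 0.2000
v = R·ω = 0.2000·-1.2500 = -0.2500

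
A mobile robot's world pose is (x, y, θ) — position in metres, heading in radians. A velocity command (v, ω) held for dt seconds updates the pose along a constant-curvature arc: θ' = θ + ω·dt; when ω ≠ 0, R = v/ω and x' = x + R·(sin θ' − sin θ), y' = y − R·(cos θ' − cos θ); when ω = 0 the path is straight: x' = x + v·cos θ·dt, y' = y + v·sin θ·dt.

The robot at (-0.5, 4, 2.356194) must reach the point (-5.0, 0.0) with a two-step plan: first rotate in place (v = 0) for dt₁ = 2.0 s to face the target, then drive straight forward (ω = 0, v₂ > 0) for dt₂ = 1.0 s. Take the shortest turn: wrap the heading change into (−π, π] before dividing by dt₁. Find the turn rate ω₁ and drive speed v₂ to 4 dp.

ω₁ = 0.7560, v₂ = 6.0208

heading to target = atan2(0−4, -5−-0.5) = -2.4150
Δθ = wrap(-2.4150 − 2.3562) = 1.5120; ω₁ = Δθ/dt₁ = 0.7560
distance = √((-5−-0.5)² + (0−4)²) = 6.0208; v₂ = distance/dt₂ = 6.0208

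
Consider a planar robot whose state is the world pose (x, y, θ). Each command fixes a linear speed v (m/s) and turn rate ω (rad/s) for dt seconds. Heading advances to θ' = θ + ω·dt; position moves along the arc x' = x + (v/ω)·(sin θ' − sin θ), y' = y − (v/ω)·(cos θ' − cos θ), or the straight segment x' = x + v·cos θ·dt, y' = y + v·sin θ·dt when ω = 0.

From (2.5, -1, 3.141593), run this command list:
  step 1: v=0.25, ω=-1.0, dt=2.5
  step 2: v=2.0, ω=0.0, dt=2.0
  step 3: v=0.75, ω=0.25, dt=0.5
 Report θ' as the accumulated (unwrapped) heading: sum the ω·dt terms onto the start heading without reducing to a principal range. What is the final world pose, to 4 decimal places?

(5.8406, 2.0868, 0.7666)

step 1: θ'=0.6416 (R=-0.2500) → pose (2.3504, -0.5497, 0.6416)
step 2: θ'=0.6416 (straight) → pose (5.5550, 1.8442, 0.6416)
step 3: θ'=0.7666 (R=3.0000) → pose (5.8406, 2.0868, 0.7666)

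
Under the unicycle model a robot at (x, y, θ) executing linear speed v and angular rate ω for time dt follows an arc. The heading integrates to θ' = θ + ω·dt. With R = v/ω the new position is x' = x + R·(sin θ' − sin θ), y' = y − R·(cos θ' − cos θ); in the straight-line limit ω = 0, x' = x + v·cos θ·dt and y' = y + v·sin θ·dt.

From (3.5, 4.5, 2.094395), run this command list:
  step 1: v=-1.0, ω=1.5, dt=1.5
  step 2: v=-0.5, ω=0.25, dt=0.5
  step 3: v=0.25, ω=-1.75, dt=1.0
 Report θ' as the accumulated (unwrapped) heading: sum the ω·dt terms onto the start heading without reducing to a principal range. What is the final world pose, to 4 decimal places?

step 1: θ'=4.3444 (R=-0.6667) → pose (4.6994, 4.5935, 4.3444)
step 2: θ'=4.4694 (R=-2.0000) → pose (4.7745, 4.8318, 4.4694)
step 3: θ'=2.7194 (R=-0.1429) → pose (4.5773, 4.7358, 2.7194)

(4.5773, 4.7358, 2.7194)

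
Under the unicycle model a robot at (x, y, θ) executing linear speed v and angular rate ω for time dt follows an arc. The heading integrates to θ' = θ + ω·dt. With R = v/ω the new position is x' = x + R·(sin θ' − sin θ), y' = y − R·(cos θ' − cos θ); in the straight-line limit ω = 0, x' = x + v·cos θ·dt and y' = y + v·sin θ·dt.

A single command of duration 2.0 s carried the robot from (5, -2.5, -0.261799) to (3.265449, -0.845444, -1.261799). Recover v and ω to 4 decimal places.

v = -1.2500, ω = -0.5000

Δθ = -1.261799 − -0.261799 = -1.000000
ω = Δθ/dt = -1.000000/2.0 = -0.5000
R = Δx/(sin θ' − sin θ) = 2.5000
v = R·ω = 2.5000·-0.5000 = -1.2500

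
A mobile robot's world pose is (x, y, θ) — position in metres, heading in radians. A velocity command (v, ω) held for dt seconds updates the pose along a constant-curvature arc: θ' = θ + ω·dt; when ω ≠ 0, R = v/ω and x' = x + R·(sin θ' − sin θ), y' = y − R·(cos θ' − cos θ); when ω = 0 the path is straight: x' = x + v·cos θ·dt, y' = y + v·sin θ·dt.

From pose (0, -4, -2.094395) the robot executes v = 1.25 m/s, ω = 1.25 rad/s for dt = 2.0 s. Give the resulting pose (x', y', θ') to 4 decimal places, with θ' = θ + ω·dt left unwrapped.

θ' = -2.0944 + 1.25·2.0 = 0.4056
R = v/ω = 1.25/1.25 = 1.0000
x' = 0 + 1.0000·(sin 0.4056 − sin -2.0944) = 1.2606
y' = -4 − 1.0000·(cos 0.4056 − cos -2.0944) = -5.4189

(1.2606, -5.4189, 0.4056)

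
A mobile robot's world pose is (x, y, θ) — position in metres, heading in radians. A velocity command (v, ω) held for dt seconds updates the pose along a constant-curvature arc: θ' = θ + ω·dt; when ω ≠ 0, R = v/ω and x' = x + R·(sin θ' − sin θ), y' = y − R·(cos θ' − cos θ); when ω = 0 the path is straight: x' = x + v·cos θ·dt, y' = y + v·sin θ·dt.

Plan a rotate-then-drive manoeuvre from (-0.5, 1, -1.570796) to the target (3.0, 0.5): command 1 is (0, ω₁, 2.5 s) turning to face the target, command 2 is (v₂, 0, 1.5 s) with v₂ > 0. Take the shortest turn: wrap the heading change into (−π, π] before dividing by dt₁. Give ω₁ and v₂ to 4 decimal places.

heading to target = atan2(0.5−1, 3−-0.5) = -0.1419
Δθ = wrap(-0.1419 − -1.5708) = 1.4289; ω₁ = Δθ/dt₁ = 0.5716
distance = √((3−-0.5)² + (0.5−1)²) = 3.5355; v₂ = distance/dt₂ = 2.3570

ω₁ = 0.5716, v₂ = 2.3570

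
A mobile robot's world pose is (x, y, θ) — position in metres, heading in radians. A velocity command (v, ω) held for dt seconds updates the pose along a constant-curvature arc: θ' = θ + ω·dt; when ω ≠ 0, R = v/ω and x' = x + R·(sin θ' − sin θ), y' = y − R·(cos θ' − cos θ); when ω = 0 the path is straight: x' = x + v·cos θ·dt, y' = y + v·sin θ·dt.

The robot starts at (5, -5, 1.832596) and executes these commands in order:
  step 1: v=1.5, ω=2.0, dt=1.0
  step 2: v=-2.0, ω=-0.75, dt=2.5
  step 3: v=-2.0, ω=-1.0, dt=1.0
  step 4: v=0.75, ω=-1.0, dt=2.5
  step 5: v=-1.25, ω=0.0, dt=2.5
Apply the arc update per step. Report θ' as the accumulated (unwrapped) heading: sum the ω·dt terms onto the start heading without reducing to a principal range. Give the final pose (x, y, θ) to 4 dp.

step 1: θ'=3.8326 (R=0.7500) → pose (3.7976, -4.6162, 3.8326)
step 2: θ'=1.9576 (R=2.6667) → pose (7.9667, -5.6652, 1.9576)
step 3: θ'=0.9576 (R=2.0000) → pose (7.7501, -7.5706, 0.9576)
step 4: θ'=-1.5424 (R=-0.7500) → pose (9.1132, -7.9809, -1.5424)
step 5: θ'=-1.5424 (straight) → pose (9.0244, -4.8572, -1.5424)

(9.0244, -4.8572, -1.5424)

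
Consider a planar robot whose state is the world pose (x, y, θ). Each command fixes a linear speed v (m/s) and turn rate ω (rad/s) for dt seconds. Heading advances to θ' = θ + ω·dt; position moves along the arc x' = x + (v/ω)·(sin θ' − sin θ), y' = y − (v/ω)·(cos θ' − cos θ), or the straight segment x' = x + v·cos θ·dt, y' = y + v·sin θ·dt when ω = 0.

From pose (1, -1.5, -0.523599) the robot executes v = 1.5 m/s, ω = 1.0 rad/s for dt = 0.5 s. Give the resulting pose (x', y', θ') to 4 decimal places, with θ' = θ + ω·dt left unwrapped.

(1.7146, -1.7005, -0.0236)

θ' = -0.5236 + 1.0·0.5 = -0.0236
R = v/ω = 1.5/1.0 = 1.5000
x' = 1 + 1.5000·(sin -0.0236 − sin -0.5236) = 1.7146
y' = -1.5 − 1.5000·(cos -0.0236 − cos -0.5236) = -1.7005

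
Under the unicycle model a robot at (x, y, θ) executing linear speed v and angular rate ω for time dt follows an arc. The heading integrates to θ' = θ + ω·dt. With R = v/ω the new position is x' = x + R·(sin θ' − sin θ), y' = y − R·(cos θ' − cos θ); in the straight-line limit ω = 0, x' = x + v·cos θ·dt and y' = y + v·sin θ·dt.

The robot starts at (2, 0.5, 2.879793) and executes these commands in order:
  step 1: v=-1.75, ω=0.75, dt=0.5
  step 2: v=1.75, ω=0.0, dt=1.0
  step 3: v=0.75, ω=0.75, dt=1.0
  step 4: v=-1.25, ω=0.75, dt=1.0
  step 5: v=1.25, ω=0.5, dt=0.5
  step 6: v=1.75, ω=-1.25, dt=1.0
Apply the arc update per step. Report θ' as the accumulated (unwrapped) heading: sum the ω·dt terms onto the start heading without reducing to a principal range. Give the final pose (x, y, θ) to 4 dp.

(0.4493, -1.1150, 3.7548)

step 1: θ'=3.2548 (R=-2.3333) → pose (2.8675, 0.4354, 3.2548)
step 2: θ'=3.2548 (straight) → pose (1.1287, 0.2377, 3.2548)
step 3: θ'=4.0048 (R=1.0000) → pose (0.4817, -0.1058, 4.0048)
step 4: θ'=4.7548 (R=-1.6667) → pose (0.8803, 1.0482, 4.7548)
step 5: θ'=5.0048 (R=2.5000) → pose (0.9842, 0.4335, 5.0048)
step 6: θ'=3.7548 (R=-1.4000) → pose (0.4493, -1.1150, 3.7548)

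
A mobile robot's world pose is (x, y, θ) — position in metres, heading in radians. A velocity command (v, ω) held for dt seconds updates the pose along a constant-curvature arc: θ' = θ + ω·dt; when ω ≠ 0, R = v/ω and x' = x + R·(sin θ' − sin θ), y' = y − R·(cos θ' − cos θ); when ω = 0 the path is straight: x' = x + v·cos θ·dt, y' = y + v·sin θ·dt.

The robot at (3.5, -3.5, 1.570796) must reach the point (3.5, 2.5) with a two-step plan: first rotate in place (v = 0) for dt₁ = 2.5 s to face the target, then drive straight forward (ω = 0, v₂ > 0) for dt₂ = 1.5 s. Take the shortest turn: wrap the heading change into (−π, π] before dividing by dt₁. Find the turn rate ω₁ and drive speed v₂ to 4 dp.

heading to target = atan2(2.5−-3.5, 3.5−3.5) = 1.5708
Δθ = wrap(1.5708 − 1.5708) = 0.0000; ω₁ = Δθ/dt₁ = 0.0000
distance = √((3.5−3.5)² + (2.5−-3.5)²) = 6.0000; v₂ = distance/dt₂ = 4.0000

ω₁ = 0.0000, v₂ = 4.0000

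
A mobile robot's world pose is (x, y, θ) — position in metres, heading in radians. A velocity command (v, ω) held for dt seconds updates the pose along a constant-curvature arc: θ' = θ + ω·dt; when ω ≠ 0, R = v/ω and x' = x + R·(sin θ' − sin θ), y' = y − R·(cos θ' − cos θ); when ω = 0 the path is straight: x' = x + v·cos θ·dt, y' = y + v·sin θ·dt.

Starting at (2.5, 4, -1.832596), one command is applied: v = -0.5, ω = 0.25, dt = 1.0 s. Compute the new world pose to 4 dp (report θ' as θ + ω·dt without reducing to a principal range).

θ' = -1.8326 + 0.25·1.0 = -1.5826
R = v/ω = -0.5/0.25 = -2.0000
x' = 2.5 + -2.0000·(sin -1.5826 − sin -1.8326) = 2.5680
y' = 4 − -2.0000·(cos -1.5826 − cos -1.8326) = 4.4940

(2.5680, 4.4940, -1.5826)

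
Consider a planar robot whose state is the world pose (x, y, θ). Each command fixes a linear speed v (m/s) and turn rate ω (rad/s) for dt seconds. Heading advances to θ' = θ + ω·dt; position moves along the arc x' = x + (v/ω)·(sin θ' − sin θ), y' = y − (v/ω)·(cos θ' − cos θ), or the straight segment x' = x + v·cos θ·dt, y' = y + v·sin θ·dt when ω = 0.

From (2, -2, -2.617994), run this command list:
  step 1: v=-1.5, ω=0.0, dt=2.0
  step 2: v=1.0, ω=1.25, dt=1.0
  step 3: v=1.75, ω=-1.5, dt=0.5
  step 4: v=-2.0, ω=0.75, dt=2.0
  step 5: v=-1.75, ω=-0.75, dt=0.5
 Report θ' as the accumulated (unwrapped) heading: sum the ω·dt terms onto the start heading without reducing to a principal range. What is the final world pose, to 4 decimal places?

step 1: θ'=-2.6180 (straight) → pose (4.5981, -0.5000, -2.6180)
step 2: θ'=-1.3680 (R=0.8000) → pose (4.2145, -1.3540, -1.3680)
step 3: θ'=-2.1180 (R=-1.1667) → pose (4.0680, -2.1959, -2.1180)
step 4: θ'=-0.6180 (R=-2.6667) → pose (3.3358, 1.3650, -0.6180)
step 5: θ'=-0.9930 (R=2.3333) → pose (2.7332, 1.9923, -0.9930)

(2.7332, 1.9923, -0.9930)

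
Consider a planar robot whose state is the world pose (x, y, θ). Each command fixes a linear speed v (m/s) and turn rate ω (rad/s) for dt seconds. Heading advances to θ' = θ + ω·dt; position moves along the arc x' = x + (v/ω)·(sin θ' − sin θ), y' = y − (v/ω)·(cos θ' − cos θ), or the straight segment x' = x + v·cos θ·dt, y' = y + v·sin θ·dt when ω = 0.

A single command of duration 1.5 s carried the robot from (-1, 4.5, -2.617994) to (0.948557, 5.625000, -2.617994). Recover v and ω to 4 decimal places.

v = -1.5000, ω = 0.0000

Δθ = -2.617994 − -2.617994 = 0.000000
ω = Δθ/dt = 0.000000/1.5 = 0.0000
ω = 0 → v = (Δx·cos θ + Δy·sin θ)/dt = -1.5000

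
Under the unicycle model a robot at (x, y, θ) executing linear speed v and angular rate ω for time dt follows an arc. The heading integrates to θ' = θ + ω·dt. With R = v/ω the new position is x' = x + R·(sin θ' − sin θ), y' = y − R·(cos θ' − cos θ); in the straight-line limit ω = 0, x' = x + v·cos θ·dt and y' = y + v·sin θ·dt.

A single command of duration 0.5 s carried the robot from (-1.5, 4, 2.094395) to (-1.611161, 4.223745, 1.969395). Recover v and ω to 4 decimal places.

v = 0.5000, ω = -0.2500

Δθ = 1.969395 − 2.094395 = -0.125000
ω = Δθ/dt = -0.125000/0.5 = -0.2500
R = −Δy/(cos θ' − cos θ) = -2.0000
v = R·ω = -2.0000·-0.2500 = 0.5000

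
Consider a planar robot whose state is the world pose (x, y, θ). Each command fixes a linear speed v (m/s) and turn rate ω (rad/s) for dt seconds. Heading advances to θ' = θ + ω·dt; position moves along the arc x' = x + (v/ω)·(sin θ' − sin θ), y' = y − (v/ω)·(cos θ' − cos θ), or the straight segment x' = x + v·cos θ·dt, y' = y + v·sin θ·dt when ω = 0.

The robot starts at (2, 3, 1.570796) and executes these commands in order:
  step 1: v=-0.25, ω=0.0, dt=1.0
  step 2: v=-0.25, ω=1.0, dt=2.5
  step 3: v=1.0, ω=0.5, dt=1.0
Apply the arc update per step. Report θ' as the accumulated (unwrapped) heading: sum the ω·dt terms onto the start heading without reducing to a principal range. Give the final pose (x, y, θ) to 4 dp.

step 1: θ'=1.5708 (straight) → pose (2.0000, 2.7500, 1.5708)
step 2: θ'=4.0708 (R=-0.2500) → pose (2.4503, 2.6004, 4.0708)
step 3: θ'=4.5708 (R=2.0000) → pose (2.0726, 1.6857, 4.5708)

(2.0726, 1.6857, 4.5708)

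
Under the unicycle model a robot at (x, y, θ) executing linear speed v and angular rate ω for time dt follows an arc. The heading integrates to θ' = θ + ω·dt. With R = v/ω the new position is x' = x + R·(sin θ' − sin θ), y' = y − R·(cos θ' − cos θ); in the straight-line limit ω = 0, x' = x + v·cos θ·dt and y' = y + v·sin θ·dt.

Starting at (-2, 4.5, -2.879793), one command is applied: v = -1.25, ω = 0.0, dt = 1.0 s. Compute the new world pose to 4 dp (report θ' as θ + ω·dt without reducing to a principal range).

θ' = -2.8798 + 0.0·1.0 = -2.8798
ω = 0 → straight: x' = -2 + -1.25·cos(-2.8798)·1.0 = -0.7926
y' = 4.5 + -1.25·sin(-2.8798)·1.0 = 4.8235

(-0.7926, 4.8235, -2.8798)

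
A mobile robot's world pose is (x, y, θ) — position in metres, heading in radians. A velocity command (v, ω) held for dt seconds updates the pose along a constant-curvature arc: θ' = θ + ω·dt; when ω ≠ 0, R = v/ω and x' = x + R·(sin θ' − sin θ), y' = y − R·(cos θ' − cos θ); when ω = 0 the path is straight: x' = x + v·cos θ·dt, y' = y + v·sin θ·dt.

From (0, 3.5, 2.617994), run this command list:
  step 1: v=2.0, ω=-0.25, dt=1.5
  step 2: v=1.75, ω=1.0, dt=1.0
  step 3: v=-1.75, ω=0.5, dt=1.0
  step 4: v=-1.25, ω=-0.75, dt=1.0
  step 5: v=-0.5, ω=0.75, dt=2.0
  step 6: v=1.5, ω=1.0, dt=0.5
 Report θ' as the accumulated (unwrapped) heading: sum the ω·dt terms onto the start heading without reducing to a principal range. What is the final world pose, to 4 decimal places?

step 1: θ'=2.2430 (R=-8.0000) → pose (-2.2596, 5.4465, 2.2430)
step 2: θ'=3.2430 (R=1.7500) → pose (-3.8061, 6.0978, 3.2430)
step 3: θ'=3.7430 (R=-3.5000) → pose (-2.1801, 6.6939, 3.7430)
step 4: θ'=2.9930 (R=1.6667) → pose (-0.9903, 6.9680, 2.9930)
step 5: θ'=4.4930 (R=-0.6667) → pose (-0.2409, 7.4822, 4.4930)
step 6: θ'=4.9930 (R=1.5000) → pose (-0.2182, 6.7404, 4.9930)

(-0.2182, 6.7404, 4.9930)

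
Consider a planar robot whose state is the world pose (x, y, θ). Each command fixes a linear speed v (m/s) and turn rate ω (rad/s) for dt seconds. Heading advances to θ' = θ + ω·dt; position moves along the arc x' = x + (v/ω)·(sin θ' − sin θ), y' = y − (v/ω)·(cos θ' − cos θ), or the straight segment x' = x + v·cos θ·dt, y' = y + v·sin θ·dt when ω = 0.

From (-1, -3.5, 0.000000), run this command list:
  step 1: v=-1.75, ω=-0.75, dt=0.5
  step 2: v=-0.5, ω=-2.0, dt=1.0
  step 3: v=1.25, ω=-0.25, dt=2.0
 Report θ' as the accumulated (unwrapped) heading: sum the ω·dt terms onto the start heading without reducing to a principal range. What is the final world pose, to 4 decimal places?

(-4.0877, -4.1471, -2.8750)

step 1: θ'=-0.3750 (R=2.3333) → pose (-1.8546, -3.3379, -0.3750)
step 2: θ'=-2.3750 (R=0.2500) → pose (-1.9365, -2.9252, -2.3750)
step 3: θ'=-2.8750 (R=-5.0000) → pose (-4.0877, -4.1471, -2.8750)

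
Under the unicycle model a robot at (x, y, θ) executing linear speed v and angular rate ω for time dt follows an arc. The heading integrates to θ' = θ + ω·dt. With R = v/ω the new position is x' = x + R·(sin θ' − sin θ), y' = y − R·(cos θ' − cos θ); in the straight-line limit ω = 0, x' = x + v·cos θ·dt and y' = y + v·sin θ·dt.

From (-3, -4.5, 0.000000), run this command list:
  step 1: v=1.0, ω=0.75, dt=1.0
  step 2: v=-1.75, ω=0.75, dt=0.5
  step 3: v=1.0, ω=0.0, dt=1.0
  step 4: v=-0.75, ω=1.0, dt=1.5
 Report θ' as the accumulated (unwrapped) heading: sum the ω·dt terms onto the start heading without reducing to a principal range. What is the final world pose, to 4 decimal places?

step 1: θ'=0.7500 (R=1.3333) → pose (-2.0911, -4.1423, 0.7500)
step 2: θ'=1.1250 (R=-2.3333) → pose (-2.6059, -4.8434, 1.1250)
step 3: θ'=1.1250 (straight) → pose (-2.1748, -3.9412, 1.1250)
step 4: θ'=2.6250 (R=-0.7500) → pose (-1.8685, -4.9167, 2.6250)

(-1.8685, -4.9167, 2.6250)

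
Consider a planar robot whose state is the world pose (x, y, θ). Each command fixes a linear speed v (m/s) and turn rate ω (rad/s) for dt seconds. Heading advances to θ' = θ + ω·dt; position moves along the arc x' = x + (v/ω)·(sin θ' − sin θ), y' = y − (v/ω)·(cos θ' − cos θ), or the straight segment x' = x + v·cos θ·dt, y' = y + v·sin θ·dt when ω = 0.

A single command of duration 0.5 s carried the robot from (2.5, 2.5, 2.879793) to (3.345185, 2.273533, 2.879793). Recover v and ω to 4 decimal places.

Δθ = 2.879793 − 2.879793 = 0.000000
ω = Δθ/dt = 0.000000/0.5 = 0.0000
ω = 0 → v = (Δx·cos θ + Δy·sin θ)/dt = -1.7500

v = -1.7500, ω = 0.0000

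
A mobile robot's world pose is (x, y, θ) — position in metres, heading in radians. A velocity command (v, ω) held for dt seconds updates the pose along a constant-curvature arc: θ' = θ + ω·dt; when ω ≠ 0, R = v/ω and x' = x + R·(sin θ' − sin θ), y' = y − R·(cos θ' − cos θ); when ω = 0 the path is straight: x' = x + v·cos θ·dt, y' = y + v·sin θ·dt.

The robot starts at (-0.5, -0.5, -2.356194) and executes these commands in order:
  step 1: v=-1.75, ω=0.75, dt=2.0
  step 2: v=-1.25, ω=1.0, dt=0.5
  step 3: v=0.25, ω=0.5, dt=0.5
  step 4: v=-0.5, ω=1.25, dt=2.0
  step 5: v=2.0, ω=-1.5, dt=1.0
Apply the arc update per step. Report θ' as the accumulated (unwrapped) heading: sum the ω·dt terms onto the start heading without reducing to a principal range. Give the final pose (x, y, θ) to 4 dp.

step 1: θ'=-0.8562 (R=-2.3333) → pose (-0.3874, 2.6790, -0.8562)
step 2: θ'=-0.3562 (R=-1.2500) → pose (-0.8957, 3.0314, -0.3562)
step 3: θ'=-0.1062 (R=0.5000) → pose (-0.7744, 3.0028, -0.1062)
step 4: θ'=2.3938 (R=-0.4000) → pose (-1.0888, 2.3118, 2.3938)
step 5: θ'=0.8938 (R=-1.3333) → pose (-1.2214, 4.1246, 0.8938)

(-1.2214, 4.1246, 0.8938)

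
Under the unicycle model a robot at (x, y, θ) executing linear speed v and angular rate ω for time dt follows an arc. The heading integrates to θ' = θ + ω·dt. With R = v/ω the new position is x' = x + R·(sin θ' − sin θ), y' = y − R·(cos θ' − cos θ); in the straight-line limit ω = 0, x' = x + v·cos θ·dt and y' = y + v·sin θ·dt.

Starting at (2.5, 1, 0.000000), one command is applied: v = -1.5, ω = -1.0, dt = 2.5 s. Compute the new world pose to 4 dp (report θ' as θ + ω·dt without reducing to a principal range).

θ' = 0.0000 + -1.0·2.5 = -2.5000
R = v/ω = -1.5/-1.0 = 1.5000
x' = 2.5 + 1.5000·(sin -2.5000 − sin 0.0000) = 1.6023
y' = 1 − 1.5000·(cos -2.5000 − cos 0.0000) = 3.7017

(1.6023, 3.7017, -2.5000)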